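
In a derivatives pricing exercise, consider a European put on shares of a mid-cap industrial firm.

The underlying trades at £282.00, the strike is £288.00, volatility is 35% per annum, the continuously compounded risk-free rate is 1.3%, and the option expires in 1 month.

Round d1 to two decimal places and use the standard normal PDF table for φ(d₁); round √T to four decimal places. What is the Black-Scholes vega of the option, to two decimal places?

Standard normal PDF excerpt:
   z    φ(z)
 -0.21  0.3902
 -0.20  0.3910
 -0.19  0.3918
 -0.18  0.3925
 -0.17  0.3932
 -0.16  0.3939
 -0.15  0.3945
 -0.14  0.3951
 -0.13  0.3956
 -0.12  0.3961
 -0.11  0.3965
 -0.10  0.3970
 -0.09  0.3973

σ√T = 0.35 × 0.2887 = 0.1010
d₁ = [ln(282/288) + (0.013 + 0.35²/2)·0.08333] / 0.1010 = [-0.0211 + 0.0062] / 0.1010 = -0.1471 ≈ -0.15
√T = √0.08333 = 0.2887
φ(d₁) = φ(-0.15) = 0.3945
vega = S·φ(d₁)·√T = 282·0.3945·0.2887 = 32.1176

32.12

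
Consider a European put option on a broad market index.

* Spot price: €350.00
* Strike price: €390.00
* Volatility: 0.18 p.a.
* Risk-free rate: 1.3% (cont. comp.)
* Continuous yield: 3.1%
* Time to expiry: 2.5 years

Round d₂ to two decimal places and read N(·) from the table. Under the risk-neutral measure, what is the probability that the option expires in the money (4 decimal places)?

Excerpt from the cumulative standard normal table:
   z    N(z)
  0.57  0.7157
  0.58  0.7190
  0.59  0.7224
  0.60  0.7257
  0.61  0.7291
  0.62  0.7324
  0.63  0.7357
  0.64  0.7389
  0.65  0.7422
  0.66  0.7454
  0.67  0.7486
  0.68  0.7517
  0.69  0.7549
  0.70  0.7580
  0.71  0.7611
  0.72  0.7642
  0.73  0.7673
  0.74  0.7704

0.7517

σ√T = 0.18 × 1.5811 = 0.2846
d₁ = [ln(350/390) + (0.013 − 0.031 + 0.18²/2)·2.5] / 0.2846 = [-0.1082 − 0.0045] / 0.2846 = -0.3960 → -0.40
d₂ = d₁ − σ√T = -0.3960 − 0.2846 = -0.6806 → -0.68
Risk-neutral Pr[S_T < K] = N(−d₂) = N(0.68) = 0.7517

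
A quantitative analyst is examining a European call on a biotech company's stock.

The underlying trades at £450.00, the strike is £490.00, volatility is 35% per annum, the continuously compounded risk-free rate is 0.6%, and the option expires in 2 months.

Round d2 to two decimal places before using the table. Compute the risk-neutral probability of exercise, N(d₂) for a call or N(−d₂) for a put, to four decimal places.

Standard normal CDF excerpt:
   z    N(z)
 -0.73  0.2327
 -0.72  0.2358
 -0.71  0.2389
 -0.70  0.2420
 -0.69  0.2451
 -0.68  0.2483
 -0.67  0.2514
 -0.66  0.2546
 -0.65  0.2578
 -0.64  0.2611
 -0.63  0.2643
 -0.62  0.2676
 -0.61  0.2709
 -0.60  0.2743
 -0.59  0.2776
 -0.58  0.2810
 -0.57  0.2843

T = 0.1667;  σ√T = 0.1429
d₁ = [ln(450/490) + (0.006 + 0.35²/2)·0.1667] / 0.1429 = [-0.0852 + 0.0112] / 0.1429 = -0.5175 ≈ -0.52
d₂ = d₁ − σ√T = -0.5175 − 0.1429 = -0.6604 ≈ -0.66
Pr(exercise) under Q = N(d₂) = 0.2546

0.2546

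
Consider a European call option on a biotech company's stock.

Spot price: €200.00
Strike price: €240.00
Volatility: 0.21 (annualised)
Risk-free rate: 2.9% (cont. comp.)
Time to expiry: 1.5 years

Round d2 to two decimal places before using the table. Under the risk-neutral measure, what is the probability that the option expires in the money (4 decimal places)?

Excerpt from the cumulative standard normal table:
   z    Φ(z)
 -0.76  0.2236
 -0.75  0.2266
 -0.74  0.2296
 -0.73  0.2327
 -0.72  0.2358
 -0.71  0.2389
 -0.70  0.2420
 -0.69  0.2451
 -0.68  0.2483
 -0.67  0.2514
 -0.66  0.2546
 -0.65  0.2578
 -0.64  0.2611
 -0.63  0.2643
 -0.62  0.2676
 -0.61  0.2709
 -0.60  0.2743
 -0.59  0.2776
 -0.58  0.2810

0.2514

σ√T = 0.21 × 1.2247 = 0.2572
d₁ = [ln(200/240) + (0.029 + 0.21²/2)·1.5] / 0.2572 = [-0.1823 + 0.0766] / 0.2572 = -0.4112 which rounds to -0.41
d₂ = d₁ − σ√T = -0.4112 − 0.2572 = -0.6683 which rounds to -0.67
Risk-neutral Pr[S_T > K] = N(d₂) = N(-0.67) = 0.2514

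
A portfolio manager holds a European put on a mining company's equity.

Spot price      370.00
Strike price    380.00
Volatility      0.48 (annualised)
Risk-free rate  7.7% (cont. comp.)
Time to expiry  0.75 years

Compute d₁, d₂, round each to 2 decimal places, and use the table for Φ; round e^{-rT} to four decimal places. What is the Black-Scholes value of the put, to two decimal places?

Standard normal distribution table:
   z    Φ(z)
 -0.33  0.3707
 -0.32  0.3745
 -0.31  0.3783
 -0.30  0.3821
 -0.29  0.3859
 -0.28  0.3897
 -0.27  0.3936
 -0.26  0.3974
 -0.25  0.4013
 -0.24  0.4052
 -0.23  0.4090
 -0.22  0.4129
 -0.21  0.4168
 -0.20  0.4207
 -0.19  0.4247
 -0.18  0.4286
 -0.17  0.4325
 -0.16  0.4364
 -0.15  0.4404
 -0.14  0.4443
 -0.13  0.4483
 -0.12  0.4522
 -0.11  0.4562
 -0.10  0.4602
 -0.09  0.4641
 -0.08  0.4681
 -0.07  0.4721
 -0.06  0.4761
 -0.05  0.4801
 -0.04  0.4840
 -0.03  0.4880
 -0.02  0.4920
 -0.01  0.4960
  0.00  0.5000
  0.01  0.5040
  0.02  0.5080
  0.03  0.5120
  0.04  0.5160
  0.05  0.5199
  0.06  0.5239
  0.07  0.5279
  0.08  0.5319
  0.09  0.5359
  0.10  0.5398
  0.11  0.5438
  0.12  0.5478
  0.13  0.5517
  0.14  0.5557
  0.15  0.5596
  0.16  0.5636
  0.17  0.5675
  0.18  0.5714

53.70

σ√T = 0.48·√0.75 = 0.4157
d₁ = [ln(370/380) + (0.077 + 0.48²/2)·0.75] / 0.4157 = [-0.0267 + 0.1442] / 0.4157 = 0.2826 ≈ 0.28
d₂ = d₁ − σ√T = 0.2826 − 0.4157 = -0.1331 ≈ -0.13
exp(−rT) = exp(−0.077·0.75) = 0.9439
P = 380·0.9439·N(0.13) − 370·N(-0.28) = 380·0.9439·0.5517 − 370·0.3897 = 197.8849 − 144.1890 = 53.6959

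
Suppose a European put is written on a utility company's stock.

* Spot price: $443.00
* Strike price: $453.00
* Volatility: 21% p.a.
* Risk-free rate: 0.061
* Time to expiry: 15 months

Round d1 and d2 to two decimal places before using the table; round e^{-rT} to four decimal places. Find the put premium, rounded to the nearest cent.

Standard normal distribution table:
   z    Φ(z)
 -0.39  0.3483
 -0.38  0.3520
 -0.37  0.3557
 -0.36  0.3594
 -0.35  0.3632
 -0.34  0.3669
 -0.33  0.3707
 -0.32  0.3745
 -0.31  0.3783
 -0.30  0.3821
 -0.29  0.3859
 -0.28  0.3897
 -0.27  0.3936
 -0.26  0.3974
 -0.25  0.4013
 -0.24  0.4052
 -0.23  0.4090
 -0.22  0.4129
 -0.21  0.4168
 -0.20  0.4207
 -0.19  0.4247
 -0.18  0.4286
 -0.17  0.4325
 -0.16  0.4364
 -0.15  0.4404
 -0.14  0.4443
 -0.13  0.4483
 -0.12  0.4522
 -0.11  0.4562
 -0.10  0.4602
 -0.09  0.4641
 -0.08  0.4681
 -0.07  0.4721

$30.59

σ√T = 0.21·√1.25 = 0.2348
d₁ = [ln(443/453) + (0.061 + 0.21²/2)·1.25] / 0.2348 = [-0.0223 + 0.1038] / 0.2348 = 0.3471 → 0.35
d₂ = d₁ − σ√T = 0.3471 − 0.2348 = 0.1123 → 0.11
exp(−rT) = exp(−0.061·1.25) = 0.9266
N(−d₂) = N(-0.11) = 0.4562;  N(−d₁) = N(-0.35) = 0.3632
P = 453·0.9266·0.4562 − 443·0.3632 = 191.4899 − 160.8976 = 30.5923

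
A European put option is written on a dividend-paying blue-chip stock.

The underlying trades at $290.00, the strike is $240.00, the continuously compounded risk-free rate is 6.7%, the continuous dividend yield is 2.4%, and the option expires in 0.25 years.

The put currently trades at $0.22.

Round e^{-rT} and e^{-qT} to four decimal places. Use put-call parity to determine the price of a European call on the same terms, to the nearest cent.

$52.46

e^(−qT) = e^(−0.024·0.25) = 0.9940;  e^(−rT) = e^(−0.067·0.25) = 0.9834
Put-call parity: C − P = S·e^(−qT) − K·e^(−rT) = 290·0.9940 − 240·0.9834 = 288.2600 − 236.0160 = 52.2440
C = P + (C − P) = 0.22 + (52.2440) = 52.4640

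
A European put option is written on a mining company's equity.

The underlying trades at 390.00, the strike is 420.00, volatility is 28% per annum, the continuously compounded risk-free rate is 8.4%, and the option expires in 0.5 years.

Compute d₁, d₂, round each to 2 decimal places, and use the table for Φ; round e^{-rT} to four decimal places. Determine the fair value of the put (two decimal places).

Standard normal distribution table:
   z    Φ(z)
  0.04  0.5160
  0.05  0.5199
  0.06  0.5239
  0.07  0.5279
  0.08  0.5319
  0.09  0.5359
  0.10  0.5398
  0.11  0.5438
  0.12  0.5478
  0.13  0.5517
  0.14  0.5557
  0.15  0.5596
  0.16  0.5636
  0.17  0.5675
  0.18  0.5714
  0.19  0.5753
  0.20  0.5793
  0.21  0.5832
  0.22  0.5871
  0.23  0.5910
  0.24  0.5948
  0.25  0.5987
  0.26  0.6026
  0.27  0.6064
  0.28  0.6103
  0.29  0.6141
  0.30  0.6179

σ√T = 0.28·√0.5 = 0.1980
d₁ = [ln(390/420) + (0.084 + 0.28²/2)·0.5] / 0.1980 = [-0.0741 + 0.0616] / 0.1980 = -0.0632 ⇒ -0.06
d₂ = d₁ − σ√T = -0.0632 − 0.1980 = -0.2612 ⇒ -0.26
e^(−rT) = e^(−0.084·0.5) = 0.9589
P = 420·0.9589·N(0.26) − 390·N(0.06) = 420·0.9589·0.6026 − 390·0.5239 = 242.6899 − 204.3210 = 38.3689

38.37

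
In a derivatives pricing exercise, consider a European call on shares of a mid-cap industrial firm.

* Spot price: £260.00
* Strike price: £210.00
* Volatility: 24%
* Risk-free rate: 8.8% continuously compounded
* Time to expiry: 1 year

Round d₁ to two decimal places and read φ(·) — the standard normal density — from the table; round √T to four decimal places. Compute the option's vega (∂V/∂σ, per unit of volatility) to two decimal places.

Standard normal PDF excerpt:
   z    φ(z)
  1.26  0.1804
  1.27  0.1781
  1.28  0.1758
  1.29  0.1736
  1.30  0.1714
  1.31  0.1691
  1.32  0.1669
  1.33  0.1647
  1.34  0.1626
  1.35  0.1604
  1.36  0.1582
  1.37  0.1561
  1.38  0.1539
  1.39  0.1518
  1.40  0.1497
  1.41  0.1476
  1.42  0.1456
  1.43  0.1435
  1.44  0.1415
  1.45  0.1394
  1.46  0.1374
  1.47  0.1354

40.01

σ√T = 0.24·√1 = 0.2400
d₁ = [ln(260/210) + (0.088 + 0.24²/2)·1] / 0.2400 = [0.2136 + 0.1168] / 0.2400 = 1.3766 ≈ 1.38
√T = √1 = 1.0000
φ(d₁) = φ(1.38) = 0.1539
vega = S·φ(d₁)·√T = 260·0.1539·1.0000 = 40.0140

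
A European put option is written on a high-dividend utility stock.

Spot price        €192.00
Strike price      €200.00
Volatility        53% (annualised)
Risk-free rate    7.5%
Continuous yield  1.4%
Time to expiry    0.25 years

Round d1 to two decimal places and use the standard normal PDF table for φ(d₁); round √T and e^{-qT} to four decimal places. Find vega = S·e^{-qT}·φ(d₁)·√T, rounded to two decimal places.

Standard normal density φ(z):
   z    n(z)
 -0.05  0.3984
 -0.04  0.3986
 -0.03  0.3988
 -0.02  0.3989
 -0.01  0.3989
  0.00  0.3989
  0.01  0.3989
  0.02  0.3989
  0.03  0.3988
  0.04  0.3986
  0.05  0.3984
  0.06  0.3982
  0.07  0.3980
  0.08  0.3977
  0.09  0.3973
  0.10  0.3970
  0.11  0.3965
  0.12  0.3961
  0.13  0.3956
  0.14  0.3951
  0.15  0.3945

σ√T = 0.53·√0.25 = 0.2650
ln(S/K) + (r − q + σ²/2)T = ln(192/200) + (0.075 − 0.014 + 0.53²/2)·0.25 = -0.0408 + 0.0504 = 0.0095
d₁ = 0.0095 / 0.2650 = 0.0360 ≈ 0.04
√T = √0.25 = 0.5000
φ(d₁) = φ(0.04) = 0.3986
exp(−qT) = exp(−0.014·0.25) = 0.9965
vega = S·exp(−qT)·φ(d₁)·√T = 192·0.9965·0.3986·0.5000 = 38.1317

38.13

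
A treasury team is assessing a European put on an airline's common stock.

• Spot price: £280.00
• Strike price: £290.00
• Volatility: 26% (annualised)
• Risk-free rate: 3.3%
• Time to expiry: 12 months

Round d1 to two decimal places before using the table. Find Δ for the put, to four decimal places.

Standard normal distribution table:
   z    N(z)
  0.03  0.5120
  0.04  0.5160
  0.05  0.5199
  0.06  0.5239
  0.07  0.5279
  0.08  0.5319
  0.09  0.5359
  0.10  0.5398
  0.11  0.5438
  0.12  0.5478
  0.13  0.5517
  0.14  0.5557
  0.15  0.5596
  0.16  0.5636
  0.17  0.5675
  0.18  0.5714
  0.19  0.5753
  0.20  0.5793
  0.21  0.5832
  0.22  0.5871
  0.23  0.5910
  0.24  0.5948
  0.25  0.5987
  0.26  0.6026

-0.4522

T = 1;  σ√T = 0.2600
d₁ = [ln(280/290) + (0.033 + ½·0.26²)·1] / (σ√T) = (-0.0351 + 0.0668) / 0.2600 = 0.1220 ⇒ 0.12
N(d₁) = N(0.12) = 0.5478
Δ_put = N(d₁) − 1 = 0.5478 − 1 = -0.4522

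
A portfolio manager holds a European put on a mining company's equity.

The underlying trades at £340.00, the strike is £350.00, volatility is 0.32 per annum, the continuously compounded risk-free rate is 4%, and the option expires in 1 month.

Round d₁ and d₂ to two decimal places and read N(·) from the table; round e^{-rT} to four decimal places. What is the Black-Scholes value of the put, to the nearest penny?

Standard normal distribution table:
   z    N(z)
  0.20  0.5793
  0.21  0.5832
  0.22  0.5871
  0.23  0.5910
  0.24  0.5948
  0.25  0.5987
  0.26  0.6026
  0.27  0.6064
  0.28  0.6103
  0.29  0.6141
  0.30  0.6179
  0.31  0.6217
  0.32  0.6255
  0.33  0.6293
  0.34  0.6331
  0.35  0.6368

£17.26

σ√T = 0.32 × 0.2887 = 0.0924
d₁ = [ln(340/350) + (0.04 + ½·0.32²)·0.08333] / (σ√T) = (-0.0290 + 0.0076) / 0.0924 = -0.2315 → -0.23
d₂ = -0.2315 − 0.0924 = -0.3239 → -0.32
e^(−rT) = e^(−0.04·0.08333) = 0.9967
N(−d₂) = N(0.32) = 0.6255;  N(−d₁) = N(0.23) = 0.5910
P = 350·0.9967·0.6255 − 340·0.5910 = 218.2025 − 200.9400 = 17.2625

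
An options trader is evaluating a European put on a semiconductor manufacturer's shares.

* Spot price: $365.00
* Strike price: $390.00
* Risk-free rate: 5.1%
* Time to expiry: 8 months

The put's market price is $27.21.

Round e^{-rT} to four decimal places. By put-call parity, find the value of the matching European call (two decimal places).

e^(−rT) = e^(−0.051·0.6667) = 0.9666
Put-call parity: C − P = S − K·e^(−rT) = 365 − 390·0.9666 = 365 − 376.9740 = -11.9740
C = P + (C − P) = 27.21 + (-11.9740) = 15.2360

$15.24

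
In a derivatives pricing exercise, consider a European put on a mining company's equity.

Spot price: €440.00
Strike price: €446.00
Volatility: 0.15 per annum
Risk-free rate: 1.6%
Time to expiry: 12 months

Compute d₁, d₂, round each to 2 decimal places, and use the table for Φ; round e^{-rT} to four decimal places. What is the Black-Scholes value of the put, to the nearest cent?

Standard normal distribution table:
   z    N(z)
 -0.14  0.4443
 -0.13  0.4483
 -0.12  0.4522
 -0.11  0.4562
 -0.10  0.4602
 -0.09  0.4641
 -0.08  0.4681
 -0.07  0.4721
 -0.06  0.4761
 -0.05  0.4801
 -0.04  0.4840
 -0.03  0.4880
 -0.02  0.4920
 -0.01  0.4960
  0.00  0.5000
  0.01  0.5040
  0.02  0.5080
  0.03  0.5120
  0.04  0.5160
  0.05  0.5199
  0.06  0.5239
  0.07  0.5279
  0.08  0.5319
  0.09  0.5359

€25.74

T = 1;  σ√T = 0.1500
d₁ = [ln(440/446) + (0.016 + 0.15²/2)·1] / 0.1500 = [-0.0135 + 0.0272] / 0.1500 = 0.0914 ≈ 0.09
d₂ = d₁ − σ√T = 0.0914 − 0.1500 = -0.0586 ≈ -0.06
e^(−rT) = e^(−0.016·1) = 0.9841
P = 446·0.9841·N(0.06) − 440·N(-0.09) = 446·0.9841·0.5239 − 440·0.4641 = 229.9442 − 204.2040 = 25.7402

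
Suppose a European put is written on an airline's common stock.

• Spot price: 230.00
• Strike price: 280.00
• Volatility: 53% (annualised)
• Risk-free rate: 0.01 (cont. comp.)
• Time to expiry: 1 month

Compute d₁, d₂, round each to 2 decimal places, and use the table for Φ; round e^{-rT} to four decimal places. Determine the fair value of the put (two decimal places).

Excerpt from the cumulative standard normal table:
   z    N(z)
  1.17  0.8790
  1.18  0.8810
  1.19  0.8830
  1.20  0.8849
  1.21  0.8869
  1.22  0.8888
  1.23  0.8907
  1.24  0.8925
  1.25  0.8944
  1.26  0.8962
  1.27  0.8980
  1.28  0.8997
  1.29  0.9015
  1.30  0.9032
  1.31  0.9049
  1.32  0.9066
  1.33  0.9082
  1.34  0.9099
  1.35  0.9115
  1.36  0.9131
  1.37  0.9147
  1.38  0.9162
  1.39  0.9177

T = 0.08333;  σ√T = 0.1530
d₁ = [ln(230/280) + (0.01 + 0.53²/2)·0.08333] / 0.1530 = [-0.1967 + 0.0125] / 0.1530 = -1.2038 which rounds to -1.20
d₂ = d₁ − σ√T = -1.2038 − 0.1530 = -1.3568 which rounds to -1.36
exp(−rT) = exp(−0.01·0.08333) = 0.9992
P = 280·0.9992·N(1.36) − 230·N(1.20) = 280·0.9992·0.9131 − 230·0.8849 = 255.4635 − 203.5270 = 51.9365

51.94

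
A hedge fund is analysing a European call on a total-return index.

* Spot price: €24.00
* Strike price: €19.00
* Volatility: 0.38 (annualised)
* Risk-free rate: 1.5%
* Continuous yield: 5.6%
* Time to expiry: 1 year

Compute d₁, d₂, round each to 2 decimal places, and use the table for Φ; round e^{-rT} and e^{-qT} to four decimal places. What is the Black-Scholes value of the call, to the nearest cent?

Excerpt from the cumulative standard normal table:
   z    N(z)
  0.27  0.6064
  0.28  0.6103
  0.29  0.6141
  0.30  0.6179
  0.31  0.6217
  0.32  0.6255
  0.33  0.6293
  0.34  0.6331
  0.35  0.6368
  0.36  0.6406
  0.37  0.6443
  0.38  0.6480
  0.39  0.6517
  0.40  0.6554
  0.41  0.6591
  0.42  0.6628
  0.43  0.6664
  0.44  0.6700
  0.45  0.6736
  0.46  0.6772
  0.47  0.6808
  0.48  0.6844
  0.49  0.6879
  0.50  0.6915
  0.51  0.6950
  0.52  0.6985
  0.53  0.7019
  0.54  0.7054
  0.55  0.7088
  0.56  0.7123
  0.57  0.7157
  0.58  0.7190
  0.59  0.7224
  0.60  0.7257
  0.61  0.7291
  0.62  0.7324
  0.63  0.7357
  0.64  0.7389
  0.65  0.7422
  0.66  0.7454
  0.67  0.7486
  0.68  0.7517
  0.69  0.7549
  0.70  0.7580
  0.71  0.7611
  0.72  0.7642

€5.49

σ√T = 0.38 × 1.0000 = 0.3800
d₁ = [ln(24/19) + (0.015 − 0.056 + ½·0.38²)·1] / (σ√T) = (0.2336 + 0.0312) / 0.3800 = 0.6969 → 0.70
d₂ = 0.6969 − 0.3800 = 0.3169 → 0.32
e^(−qT) = e^(−0.056·1) = 0.9455;  e^(−rT) = e^(−0.015·1) = 0.9851
N(d₁) = N(0.70) = 0.7580;  N(d₂) = N(0.32) = 0.6255
C = 24·0.9455·0.7580 − 19·0.9851·0.6255 = 17.2005 − 11.7074 = 5.4931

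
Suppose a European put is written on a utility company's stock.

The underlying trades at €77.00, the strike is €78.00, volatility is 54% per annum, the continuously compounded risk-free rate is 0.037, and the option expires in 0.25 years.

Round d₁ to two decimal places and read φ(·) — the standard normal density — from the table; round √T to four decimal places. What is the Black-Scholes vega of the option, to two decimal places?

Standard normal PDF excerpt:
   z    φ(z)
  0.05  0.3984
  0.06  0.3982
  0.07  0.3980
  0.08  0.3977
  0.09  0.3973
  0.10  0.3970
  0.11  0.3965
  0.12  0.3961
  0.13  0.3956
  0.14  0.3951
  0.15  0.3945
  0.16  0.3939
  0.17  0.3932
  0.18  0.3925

σ√T = 0.54 × 0.5000 = 0.2700
d₁ = [ln(77/78) + (0.037 + 0.54²/2)·0.25] / 0.2700 = [-0.0129 + 0.0457] / 0.2700 = 0.1215 which rounds to 0.12
√T = √0.25 = 0.5000
φ(d₁) = φ(0.12) = 0.3961
vega = S·φ(d₁)·√T = 77·0.3961·0.5000 = 15.2499

15.25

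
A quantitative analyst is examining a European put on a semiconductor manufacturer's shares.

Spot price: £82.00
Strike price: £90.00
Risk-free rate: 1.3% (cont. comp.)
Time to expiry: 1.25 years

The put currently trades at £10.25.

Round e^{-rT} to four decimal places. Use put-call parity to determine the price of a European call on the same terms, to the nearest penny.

£3.70

exp(−rT) = exp(−0.013·1.25) = 0.9839
Put-call parity: C − P = S − K·e^(−rT) = 82 − 90·0.9839 = 82 − 88.5510 = -6.5510
C = P + (C − P) = 10.25 + (-6.5510) = 3.6990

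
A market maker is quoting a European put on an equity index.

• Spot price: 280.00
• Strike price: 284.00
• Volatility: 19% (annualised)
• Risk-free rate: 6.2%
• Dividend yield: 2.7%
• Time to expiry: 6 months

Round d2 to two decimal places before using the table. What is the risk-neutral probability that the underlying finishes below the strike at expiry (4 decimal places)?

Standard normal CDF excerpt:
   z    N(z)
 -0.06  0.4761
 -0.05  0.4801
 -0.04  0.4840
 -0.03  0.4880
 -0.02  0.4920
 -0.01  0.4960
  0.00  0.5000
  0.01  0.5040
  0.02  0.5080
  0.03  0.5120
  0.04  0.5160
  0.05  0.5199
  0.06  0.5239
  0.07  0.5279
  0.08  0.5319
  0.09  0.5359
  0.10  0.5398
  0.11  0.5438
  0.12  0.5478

T = 0.5;  σ√T = 0.1344
d₁ = [ln(280/284) + (0.062 − 0.027 + 0.19²/2)·0.5] / 0.1344 = [-0.0142 + 0.0265] / 0.1344 = 0.0919 → 0.09
d₂ = d₁ − σ√T = 0.0919 − 0.1344 = -0.0425 → -0.04
Risk-neutral Pr[S_T < K] = N(−d₂) = N(0.04) = 0.5160

0.5160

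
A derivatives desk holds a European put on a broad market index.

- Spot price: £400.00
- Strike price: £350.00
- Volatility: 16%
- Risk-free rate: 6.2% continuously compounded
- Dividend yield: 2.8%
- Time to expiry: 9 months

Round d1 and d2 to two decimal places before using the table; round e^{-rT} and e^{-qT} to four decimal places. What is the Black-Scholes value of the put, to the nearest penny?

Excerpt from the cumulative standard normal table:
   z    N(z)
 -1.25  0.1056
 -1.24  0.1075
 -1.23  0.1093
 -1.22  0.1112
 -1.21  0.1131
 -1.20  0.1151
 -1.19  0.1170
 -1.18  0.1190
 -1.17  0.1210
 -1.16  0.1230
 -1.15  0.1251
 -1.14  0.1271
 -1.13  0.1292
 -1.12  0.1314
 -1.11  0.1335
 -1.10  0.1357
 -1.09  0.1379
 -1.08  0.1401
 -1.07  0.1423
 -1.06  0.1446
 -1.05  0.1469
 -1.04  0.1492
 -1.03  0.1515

£3.25

σ√T = 0.16·√0.75 = 0.1386
d₁ = [ln(400/350) + (0.062 − 0.028 + ½·0.16²)·0.75] / (σ√T) = (0.1335 + 0.0351) / 0.1386 = 1.2170 ⇒ 1.22
d₂ = 1.2170 − 0.1386 = 1.0784 ⇒ 1.08
exp(−qT) = exp(−0.028·0.75) = 0.9792;  exp(−rT) = exp(−0.062·0.75) = 0.9546
N(−d₂) = N(-1.08) = 0.1401;  N(−d₁) = N(-1.22) = 0.1112
P = 350·0.9546·0.1401 − 400·0.9792·0.1112 = 46.8088 − 43.5548 = 3.2540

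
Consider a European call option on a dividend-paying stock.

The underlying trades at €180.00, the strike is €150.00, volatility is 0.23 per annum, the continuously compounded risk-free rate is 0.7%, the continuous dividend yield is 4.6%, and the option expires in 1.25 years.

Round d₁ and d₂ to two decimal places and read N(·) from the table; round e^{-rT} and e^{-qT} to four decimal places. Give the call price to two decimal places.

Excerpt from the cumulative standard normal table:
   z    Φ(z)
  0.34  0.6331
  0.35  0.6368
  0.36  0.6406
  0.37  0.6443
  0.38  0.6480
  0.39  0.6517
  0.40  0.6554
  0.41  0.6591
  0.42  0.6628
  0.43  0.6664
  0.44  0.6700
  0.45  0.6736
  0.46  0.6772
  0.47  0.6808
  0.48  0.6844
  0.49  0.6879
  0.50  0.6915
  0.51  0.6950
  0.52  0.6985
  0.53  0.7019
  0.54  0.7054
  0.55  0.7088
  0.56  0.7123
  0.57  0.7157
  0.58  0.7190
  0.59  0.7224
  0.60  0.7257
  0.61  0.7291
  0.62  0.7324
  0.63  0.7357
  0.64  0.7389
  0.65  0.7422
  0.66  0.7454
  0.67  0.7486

T = 1.25;  σ√T = 0.2571
d₁ = [ln(180/150) + (0.007 − 0.046 + 0.23²/2)·1.25] / 0.2571 = [0.1823 − 0.0157] / 0.2571 = 0.6480 ⇒ 0.65
d₂ = d₁ − σ√T = 0.6480 − 0.2571 = 0.3909 ⇒ 0.39
e^(−qT) = e^(−0.046·1.25) = 0.9441;  e^(−rT) = e^(−0.007·1.25) = 0.9913
N(d₁) = N(0.65) = 0.7422;  N(d₂) = N(0.39) = 0.6517
C = 180·0.9441·0.7422 − 150·0.9913·0.6517 = 126.1280 − 96.9045 = 29.2235

€29.22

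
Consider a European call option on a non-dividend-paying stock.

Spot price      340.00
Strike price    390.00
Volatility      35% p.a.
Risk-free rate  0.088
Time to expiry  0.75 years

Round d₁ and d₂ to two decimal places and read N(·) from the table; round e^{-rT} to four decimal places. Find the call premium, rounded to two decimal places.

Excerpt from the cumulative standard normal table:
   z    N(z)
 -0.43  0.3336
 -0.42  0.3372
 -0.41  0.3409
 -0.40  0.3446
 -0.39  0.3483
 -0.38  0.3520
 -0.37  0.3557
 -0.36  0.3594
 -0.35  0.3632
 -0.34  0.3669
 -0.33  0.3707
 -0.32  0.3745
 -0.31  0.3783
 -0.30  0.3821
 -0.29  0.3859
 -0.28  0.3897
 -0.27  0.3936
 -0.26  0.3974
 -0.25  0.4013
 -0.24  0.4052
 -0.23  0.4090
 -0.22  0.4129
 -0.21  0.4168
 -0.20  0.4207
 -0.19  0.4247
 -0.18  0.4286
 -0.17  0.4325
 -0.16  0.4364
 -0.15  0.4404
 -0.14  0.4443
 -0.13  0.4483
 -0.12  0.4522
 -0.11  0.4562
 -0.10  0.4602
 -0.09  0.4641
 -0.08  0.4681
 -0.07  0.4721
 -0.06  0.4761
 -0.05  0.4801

T = 0.75;  σ√T = 0.3031
d₁ = [ln(340/390) + (0.088 + 0.35²/2)·0.75] / 0.3031 = [-0.1372 + 0.1119] / 0.3031 = -0.0833 ⇒ -0.08
d₂ = d₁ − σ√T = -0.0833 − 0.3031 = -0.3865 ⇒ -0.39
e^(−rT) = e^(−0.088·0.75) = 0.9361
N(d₁) = N(-0.08) = 0.4681;  N(d₂) = N(-0.39) = 0.3483
C = 340·0.4681 − 390·0.9361·0.3483 = 159.1540 − 127.1570 = 31.9970

32.00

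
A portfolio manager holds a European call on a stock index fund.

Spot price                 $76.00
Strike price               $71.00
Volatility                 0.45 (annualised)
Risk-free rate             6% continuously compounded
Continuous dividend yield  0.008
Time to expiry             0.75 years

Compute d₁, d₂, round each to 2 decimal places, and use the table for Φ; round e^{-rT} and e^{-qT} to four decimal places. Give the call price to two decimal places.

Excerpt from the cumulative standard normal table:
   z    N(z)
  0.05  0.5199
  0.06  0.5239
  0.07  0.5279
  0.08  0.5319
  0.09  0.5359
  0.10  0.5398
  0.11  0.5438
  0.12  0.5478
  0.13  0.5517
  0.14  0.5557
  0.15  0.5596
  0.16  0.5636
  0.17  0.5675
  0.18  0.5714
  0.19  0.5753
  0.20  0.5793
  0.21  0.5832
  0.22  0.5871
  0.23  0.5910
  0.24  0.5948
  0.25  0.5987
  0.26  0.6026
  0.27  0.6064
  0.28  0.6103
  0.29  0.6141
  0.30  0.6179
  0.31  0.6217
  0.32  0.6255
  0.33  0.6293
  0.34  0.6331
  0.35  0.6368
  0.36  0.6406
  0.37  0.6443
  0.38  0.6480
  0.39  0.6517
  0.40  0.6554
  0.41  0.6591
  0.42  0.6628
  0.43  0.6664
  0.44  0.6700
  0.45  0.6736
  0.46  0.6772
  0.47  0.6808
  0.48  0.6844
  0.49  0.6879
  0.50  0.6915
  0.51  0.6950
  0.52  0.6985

$15.33

T = 0.75;  σ√T = 0.3897
ln(S/K) + (r − q + σ²/2)T = ln(76/71) + (0.06 − 0.008 + 0.45²/2)·0.75 = 0.0681 + 0.1149 = 0.1830
d₁ = 0.1830 / 0.3897 = 0.4696 ≈ 0.47
d₂ = d₁ − σ√T = 0.4696 − 0.3897 = 0.0798 ≈ 0.08
exp(−qT) = exp(−0.008·0.75) = 0.9940;  exp(−rT) = exp(−0.06·0.75) = 0.9560
N(d₁) = N(0.47) = 0.6808;  N(d₂) = N(0.08) = 0.5319
C = 76·0.9940·0.6808 − 71·0.9560·0.5319 = 51.4304 − 36.1032 = 15.3271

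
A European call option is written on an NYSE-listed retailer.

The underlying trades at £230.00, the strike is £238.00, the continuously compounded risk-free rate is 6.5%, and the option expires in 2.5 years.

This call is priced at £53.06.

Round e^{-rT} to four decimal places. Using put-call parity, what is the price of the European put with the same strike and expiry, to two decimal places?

exp(−rT) = exp(−0.065·2.5) = 0.8500
Put-call parity: C − P = S − K·e^(−rT) = 230 − 238·0.8500 = 230 − 202.3000 = 27.7000
P = C − (C − P) = 53.06 − (27.7000) = 25.3600

£25.36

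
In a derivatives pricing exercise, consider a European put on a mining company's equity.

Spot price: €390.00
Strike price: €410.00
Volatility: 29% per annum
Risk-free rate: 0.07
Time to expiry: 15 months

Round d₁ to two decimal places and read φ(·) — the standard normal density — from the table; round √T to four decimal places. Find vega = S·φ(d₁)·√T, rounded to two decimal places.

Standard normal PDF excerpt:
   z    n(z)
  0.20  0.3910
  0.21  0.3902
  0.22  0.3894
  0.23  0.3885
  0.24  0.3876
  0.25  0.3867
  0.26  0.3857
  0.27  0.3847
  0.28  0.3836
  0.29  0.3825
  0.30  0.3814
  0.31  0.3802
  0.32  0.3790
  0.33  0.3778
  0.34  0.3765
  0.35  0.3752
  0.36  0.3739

167.26

σ√T = 0.29·√1.25 = 0.3242
d₁ = [ln(390/410) + (0.07 + 0.29²/2)·1.25] / 0.3242 = [-0.0500 + 0.1401] / 0.3242 = 0.2777 which rounds to 0.28
√T = √1.25 = 1.1180
φ(d₁) = φ(0.28) = 0.3836
vega = S·φ(d₁)·√T = 390·0.3836·1.1180 = 167.2573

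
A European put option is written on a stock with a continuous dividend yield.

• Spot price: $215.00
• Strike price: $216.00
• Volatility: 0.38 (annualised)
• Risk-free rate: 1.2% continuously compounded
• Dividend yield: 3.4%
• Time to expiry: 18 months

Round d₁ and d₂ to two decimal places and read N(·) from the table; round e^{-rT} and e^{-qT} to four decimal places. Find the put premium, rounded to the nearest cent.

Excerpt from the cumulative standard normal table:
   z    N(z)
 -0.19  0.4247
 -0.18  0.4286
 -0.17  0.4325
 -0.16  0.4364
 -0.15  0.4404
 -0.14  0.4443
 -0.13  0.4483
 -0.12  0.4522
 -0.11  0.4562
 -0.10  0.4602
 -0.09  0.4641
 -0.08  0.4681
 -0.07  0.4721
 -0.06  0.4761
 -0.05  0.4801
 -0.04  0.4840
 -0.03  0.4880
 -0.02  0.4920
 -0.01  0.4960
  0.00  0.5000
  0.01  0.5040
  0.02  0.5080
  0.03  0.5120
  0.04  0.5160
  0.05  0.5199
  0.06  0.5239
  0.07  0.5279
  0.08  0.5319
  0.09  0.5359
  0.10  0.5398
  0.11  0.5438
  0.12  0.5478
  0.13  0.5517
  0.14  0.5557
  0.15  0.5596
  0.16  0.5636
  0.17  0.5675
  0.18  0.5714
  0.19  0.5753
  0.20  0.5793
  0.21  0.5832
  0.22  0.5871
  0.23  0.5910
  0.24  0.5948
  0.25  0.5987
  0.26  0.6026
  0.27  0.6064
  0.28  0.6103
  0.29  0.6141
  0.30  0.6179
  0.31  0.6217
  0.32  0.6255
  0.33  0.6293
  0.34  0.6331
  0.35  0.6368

σ√T = 0.38 × 1.2247 = 0.4654
ln(S/K) + (r − q + σ²/2)T = ln(215/216) + (0.012 − 0.034 + 0.38²/2)·1.5 = -0.0046 + 0.0753 = 0.0707
d₁ = 0.0707 / 0.4654 = 0.1518 ≈ 0.15
d₂ = d₁ − σ√T = 0.1518 − 0.4654 = -0.3136 ≈ -0.31
exp(−qT) = exp(−0.034·1.5) = 0.9503;  exp(−rT) = exp(−0.012·1.5) = 0.9822
P = 216·0.9822·N(0.31) − 215·0.9503·N(-0.15) = 216·0.9822·0.6217 − 215·0.9503·0.4404 = 131.8969 − 89.9801 = 41.9168

$41.92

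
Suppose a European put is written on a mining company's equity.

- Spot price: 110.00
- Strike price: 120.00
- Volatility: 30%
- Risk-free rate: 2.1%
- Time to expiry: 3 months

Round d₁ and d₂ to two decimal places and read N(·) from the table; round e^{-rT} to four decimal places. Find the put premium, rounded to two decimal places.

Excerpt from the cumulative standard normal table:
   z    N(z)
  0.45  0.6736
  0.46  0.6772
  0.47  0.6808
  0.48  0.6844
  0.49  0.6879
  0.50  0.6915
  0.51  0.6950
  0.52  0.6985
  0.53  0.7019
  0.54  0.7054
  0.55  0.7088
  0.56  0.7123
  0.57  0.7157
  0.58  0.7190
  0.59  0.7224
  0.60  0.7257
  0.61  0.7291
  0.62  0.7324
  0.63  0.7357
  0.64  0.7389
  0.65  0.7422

12.54

σ√T = 0.3·√0.25 = 0.1500
ln(S/K) + (r + σ²/2)T = ln(110/120) + (0.021 + 0.3²/2)·0.25 = -0.0870 + 0.0165 = -0.0705
d₁ = -0.0705 / 0.1500 = -0.4701 which rounds to -0.47
d₂ = d₁ − σ√T = -0.4701 − 0.1500 = -0.6201 which rounds to -0.62
exp(−rT) = exp(−0.021·0.25) = 0.9948
P = 120·0.9948·N(0.62) − 110·N(0.47) = 120·0.9948·0.7324 − 110·0.6808 = 87.4310 − 74.8880 = 12.5430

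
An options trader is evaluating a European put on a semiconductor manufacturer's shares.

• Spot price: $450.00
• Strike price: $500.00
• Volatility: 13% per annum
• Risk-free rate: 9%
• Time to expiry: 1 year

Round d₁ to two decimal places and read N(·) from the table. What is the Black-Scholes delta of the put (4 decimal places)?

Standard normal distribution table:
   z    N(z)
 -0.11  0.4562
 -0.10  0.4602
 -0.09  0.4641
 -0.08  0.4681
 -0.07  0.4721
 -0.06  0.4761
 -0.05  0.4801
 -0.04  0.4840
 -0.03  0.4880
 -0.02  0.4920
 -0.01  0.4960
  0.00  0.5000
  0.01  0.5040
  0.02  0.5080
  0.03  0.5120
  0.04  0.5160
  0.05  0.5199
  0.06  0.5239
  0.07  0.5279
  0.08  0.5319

T = 1;  σ√T = 0.1300
ln(S/K) + (r + σ²/2)T = ln(450/500) + (0.09 + 0.13²/2)·1 = -0.1054 + 0.0984 = -0.0069
d₁ = -0.0069 / 0.1300 = -0.0532 which rounds to -0.05
N(d₁) = N(-0.05) = 0.4801
Δ_put = N(d₁) − 1 = 0.4801 − 1 = -0.5199

-0.5199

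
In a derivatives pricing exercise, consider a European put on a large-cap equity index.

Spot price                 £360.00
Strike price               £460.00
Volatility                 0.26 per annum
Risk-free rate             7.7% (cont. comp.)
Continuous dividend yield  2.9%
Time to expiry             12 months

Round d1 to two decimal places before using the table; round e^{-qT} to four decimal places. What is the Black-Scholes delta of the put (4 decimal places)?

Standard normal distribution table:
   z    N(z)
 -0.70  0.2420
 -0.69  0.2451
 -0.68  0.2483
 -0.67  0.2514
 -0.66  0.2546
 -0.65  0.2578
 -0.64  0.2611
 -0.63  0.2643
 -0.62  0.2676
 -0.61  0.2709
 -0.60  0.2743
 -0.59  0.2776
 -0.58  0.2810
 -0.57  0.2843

-0.7147

σ√T = 0.26·√1 = 0.2600
ln(S/K) + (r − q + σ²/2)T = ln(360/460) + (0.077 − 0.029 + 0.26²/2)·1 = -0.2451 + 0.0818 = -0.1633
d₁ = -0.1633 / 0.2600 = -0.6282 → -0.63
N(d₁) = N(-0.63) = 0.2643
Δ_put = e^(−qT)·(N(d₁) − 1) = 0.9714·(0.2643 − 1) = -0.7147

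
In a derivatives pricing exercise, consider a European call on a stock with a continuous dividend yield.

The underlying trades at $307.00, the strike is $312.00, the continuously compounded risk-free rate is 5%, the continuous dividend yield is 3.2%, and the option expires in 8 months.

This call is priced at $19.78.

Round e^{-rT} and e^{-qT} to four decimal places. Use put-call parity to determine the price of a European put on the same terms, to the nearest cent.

exp(−qT) = exp(−0.032·0.6667) = 0.9789;  exp(−rT) = exp(−0.05·0.6667) = 0.9672
Put-call parity: C − P = S·e^(−qT) − K·e^(−rT) = 307·0.9789 − 312·0.9672 = 300.5223 − 301.7664 = -1.2441
P = C − (C − P) = 19.78 − (-1.2441) = 21.0241

$21.02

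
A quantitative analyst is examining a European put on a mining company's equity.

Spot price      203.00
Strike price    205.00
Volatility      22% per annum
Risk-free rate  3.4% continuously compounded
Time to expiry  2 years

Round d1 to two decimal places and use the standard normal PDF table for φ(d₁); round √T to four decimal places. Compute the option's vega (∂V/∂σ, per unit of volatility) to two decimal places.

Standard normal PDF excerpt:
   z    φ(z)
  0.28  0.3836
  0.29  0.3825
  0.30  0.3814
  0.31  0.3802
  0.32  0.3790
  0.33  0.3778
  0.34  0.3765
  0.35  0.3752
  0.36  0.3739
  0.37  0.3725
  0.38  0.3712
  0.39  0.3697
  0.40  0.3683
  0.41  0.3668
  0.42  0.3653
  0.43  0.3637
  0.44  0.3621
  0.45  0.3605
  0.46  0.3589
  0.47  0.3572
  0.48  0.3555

σ√T = 0.22 × 1.4142 = 0.3111
d₁ = [ln(203/205) + (0.034 + ½·0.22²)·2] / (σ√T) = (-0.0098 + 0.1164) / 0.3111 = 0.3426 → 0.34
√T = √2 = 1.4142
φ(d₁) = φ(0.34) = 0.3765
vega = S·φ(d₁)·√T = 203·0.3765·1.4142 = 108.0866

108.09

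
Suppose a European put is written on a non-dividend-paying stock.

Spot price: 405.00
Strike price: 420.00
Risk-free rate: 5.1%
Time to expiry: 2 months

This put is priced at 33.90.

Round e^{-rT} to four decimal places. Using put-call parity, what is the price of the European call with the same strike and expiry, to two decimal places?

exp(−rT) = exp(−0.051·0.1667) = 0.9915
Put-call parity: C − P = S − K·e^(−rT) = 405 − 420·0.9915 = 405 − 416.4300 = -11.4300
C = P + (C − P) = 33.90 + (-11.4300) = 22.4700

22.47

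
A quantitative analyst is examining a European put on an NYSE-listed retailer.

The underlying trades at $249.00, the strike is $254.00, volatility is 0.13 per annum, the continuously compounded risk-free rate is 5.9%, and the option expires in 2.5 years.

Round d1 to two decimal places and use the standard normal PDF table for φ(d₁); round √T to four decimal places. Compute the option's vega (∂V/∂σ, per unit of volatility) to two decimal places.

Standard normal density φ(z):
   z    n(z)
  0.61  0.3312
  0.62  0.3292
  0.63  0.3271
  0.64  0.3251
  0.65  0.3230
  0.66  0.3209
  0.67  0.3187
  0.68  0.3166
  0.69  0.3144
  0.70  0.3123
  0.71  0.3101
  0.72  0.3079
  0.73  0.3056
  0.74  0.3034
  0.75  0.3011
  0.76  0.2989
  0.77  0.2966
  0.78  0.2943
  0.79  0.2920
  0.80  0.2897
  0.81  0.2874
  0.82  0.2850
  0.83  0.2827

121.22

T = 2.5;  σ√T = 0.2055
d₁ = [ln(249/254) + (0.059 + ½·0.13²)·2.5] / (σ√T) = (-0.0199 + 0.1686) / 0.2055 = 0.7236 which rounds to 0.72
√T = √2.5 = 1.5811
φ(d₁) = φ(0.72) = 0.3079
vega = S·φ(d₁)·√T = 249·0.3079·1.5811 = 121.2184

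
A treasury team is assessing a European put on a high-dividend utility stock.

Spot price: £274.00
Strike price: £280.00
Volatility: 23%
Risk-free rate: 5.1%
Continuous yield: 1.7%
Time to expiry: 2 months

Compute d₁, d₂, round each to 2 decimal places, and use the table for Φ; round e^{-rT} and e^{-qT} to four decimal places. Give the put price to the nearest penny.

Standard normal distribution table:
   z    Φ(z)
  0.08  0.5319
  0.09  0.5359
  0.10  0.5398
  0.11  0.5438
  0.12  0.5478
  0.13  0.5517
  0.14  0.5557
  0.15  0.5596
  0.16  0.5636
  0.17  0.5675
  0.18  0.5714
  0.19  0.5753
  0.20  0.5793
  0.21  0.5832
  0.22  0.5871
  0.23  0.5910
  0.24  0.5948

£13.31

σ√T = 0.23·√0.1667 = 0.0939
d₁ = [ln(274/280) + (0.051 − 0.017 + 0.23²/2)·0.1667] / 0.0939 = [-0.0217 + 0.0101] / 0.0939 = -0.1234 which rounds to -0.12
d₂ = d₁ − σ√T = -0.1234 − 0.0939 = -0.2173 which rounds to -0.22
e^(−qT) = e^(−0.017·0.1667) = 0.9972;  e^(−rT) = e^(−0.051·0.1667) = 0.9915
N(−d₂) = N(0.22) = 0.5871;  N(−d₁) = N(0.12) = 0.5478
P = 280·0.9915·0.5871 − 274·0.9972·0.5478 = 162.9907 − 149.6769 = 13.3138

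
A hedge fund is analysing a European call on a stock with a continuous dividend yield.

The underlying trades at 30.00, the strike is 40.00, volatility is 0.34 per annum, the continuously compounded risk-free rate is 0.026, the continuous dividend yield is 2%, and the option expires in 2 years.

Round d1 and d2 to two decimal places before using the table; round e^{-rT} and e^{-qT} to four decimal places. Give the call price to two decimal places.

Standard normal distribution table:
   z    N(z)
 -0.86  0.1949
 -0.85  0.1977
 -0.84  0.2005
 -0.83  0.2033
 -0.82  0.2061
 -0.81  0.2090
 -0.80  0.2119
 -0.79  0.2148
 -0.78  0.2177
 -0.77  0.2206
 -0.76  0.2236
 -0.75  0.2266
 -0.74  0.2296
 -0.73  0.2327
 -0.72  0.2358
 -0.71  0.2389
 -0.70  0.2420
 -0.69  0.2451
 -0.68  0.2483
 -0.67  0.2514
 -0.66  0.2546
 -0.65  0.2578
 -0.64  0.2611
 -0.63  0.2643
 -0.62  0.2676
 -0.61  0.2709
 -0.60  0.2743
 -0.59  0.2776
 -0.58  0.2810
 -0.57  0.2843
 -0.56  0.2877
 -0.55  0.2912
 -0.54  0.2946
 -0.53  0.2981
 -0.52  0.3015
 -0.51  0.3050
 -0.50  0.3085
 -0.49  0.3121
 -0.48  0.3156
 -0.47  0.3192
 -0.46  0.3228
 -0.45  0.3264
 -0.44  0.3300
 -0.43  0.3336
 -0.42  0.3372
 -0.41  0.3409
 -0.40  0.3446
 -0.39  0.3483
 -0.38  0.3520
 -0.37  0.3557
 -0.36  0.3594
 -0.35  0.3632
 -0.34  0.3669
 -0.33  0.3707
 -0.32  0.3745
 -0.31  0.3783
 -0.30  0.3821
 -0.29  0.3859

2.75

σ√T = 0.34·√2 = 0.4808
d₁ = [ln(30/40) + (0.026 − 0.02 + 0.34²/2)·2] / 0.4808 = [-0.2877 + 0.1276] / 0.4808 = -0.3329 which rounds to -0.33
d₂ = d₁ − σ√T = -0.3329 − 0.4808 = -0.8138 which rounds to -0.81
e^(−qT) = e^(−0.02·2) = 0.9608;  e^(−rT) = e^(−0.026·2) = 0.9493
N(d₁) = N(-0.33) = 0.3707;  N(d₂) = N(-0.81) = 0.2090
C = 30·0.9608·0.3707 − 40·0.9493·0.2090 = 10.6851 − 7.9361 = 2.7489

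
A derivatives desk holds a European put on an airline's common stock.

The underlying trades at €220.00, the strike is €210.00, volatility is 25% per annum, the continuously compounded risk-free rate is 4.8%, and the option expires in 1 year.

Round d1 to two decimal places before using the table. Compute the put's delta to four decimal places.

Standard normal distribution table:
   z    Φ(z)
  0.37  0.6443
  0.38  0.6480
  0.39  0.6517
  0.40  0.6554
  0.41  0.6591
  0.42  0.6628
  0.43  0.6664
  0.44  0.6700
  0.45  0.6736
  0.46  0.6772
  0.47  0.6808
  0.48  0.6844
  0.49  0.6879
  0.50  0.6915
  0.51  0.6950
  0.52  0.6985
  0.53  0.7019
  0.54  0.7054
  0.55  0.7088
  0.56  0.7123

-0.3085

σ√T = 0.25 × 1.0000 = 0.2500
d₁ = [ln(220/210) + (0.048 + 0.25²/2)·1] / 0.2500 = [0.0465 + 0.0793] / 0.2500 = 0.5031 ⇒ 0.50
N(d₁) = N(0.50) = 0.6915
Δ_put = N(d₁) − 1 = 0.6915 − 1 = -0.3085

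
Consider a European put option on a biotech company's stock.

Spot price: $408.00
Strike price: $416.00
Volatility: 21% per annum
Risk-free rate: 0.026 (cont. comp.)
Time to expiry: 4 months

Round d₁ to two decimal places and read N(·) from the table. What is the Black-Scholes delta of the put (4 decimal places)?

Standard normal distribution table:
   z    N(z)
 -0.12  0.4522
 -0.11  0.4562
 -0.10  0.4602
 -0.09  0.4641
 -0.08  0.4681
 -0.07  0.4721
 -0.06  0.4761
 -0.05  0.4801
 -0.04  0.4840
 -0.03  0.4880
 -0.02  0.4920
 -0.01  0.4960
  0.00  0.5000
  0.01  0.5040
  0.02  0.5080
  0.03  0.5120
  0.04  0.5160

-0.5120

σ√T = 0.21 × 0.5774 = 0.1212
ln(S/K) + (r + σ²/2)T = ln(408/416) + (0.026 + 0.21²/2)·0.3333 = -0.0194 + 0.0160 = -0.0034
d₁ = -0.0034 / 0.1212 = -0.0281 ≈ -0.03
N(d₁) = N(-0.03) = 0.4880
Δ_put = N(d₁) − 1 = 0.4880 − 1 = -0.5120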